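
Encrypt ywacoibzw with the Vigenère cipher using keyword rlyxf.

phyztzmxt

Repeat the key across the message: rlyxfrlyx
y(24)+r(17): 41≡15 → p
w(22)+l(11): 33≡7 → h
a(0)+y(24): 24 → y
c(2)+x(23): 25 → z
o(14)+f(5): 19 → t
i(8)+r(17): 25 → z
b(1)+l(11): 12 → m
z(25)+y(24): 49≡23 → x
w(22)+x(23): 45≡19 → t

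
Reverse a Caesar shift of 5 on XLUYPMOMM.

X(23): 23−5=18 → S
L(11): 11−5=6 → G
U(20): 20−5=15 → P
Y(24): 24−5=19 → T
P(15): 15−5=10 → K
M(12): 12−5=7 → H
O(14): 14−5=9 → J
M(12): 12−5=7 → H
M(12): 12−5=7 → H

SGPTKHJHH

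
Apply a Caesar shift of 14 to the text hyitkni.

h(7): 7+14=21 → v
y(24): 24+14=38≡12 → m
i(8): 8+14=22 → w
t(19): 19+14=33≡7 → h
k(10): 10+14=24 → y
n(13): 13+14=27≡1 → b
i(8): 8+14=22 → w

vmwhybw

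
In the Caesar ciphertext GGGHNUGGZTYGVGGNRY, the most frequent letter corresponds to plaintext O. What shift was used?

The most frequent ciphertext letter is G (appears 8 times).
G is position 6; O is position 14.
Shift = -8≡18.

18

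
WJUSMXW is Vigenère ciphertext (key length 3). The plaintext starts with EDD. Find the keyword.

SGR

Subtract each crib letter from the matching ciphertext letter (mod 26):
W(22)−E(4)=18 → S
J(9)−D(3)=6 → G
U(20)−D(3)=17 → R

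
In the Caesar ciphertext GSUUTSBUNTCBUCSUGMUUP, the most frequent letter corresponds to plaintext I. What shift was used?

12

The most frequent ciphertext letter is U (appears 7 times).
U is position 20; I is position 8.
Shift = 12.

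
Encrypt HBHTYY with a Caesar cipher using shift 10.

RLRDII

H(7): 7+10=17 → R
B(1): 1+10=11 → L
H(7): 7+10=17 → R
T(19): 19+10=29≡3 → D
Y(24): 24+10=34≡8 → I
Y(24): 24+10=34≡8 → I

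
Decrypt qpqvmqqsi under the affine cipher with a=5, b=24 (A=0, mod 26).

The inverse of 5 mod 26 is 21, since 5·21=105≡1. Apply D(y)=21·(y−24) mod 26:
q(16): 21·(16−24)=-168≡14 → o
p(15): 21·(15−24)=-189≡19 → t
q(16): 21·(16−24)=-168≡14 → o
v(21): 21·(21−24)=-63≡15 → p
m(12): 21·(12−24)=-252≡8 → i
q(16): 21·(16−24)=-168≡14 → o
q(16): 21·(16−24)=-168≡14 → o
s(18): 21·(18−24)=-126≡4 → e
i(8): 21·(8−24)=-336≡2 → c

otopiooec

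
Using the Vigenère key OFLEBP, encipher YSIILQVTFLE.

MXTMMFJYQPF

Repeat the key across the message: OFLEBPOFLEB
Y(24)+O(14): 38≡12 → M
S(18)+F(5): 23 → X
I(8)+L(11): 19 → T
I(8)+E(4): 12 → M
L(11)+B(1): 12 → M
Q(16)+P(15): 31≡5 → F
V(21)+O(14): 35≡9 → J
T(19)+F(5): 24 → Y
F(5)+L(11): 16 → Q
L(11)+E(4): 15 → P
E(4)+B(1): 5 → F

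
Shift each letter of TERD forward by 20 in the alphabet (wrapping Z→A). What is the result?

NYLX

T(19): 19+20=39≡13 → N
E(4): 4+20=24 → Y
R(17): 17+20=37≡11 → L
D(3): 3+20=23 → X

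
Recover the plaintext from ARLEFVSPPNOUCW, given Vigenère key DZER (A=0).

XSHNCWOYMOKDZX

Repeat the key across the ciphertext: DZERDZERDZERDZ
A(0)−D(3): -3≡23 → X
R(17)−Z(25): -8≡18 → S
L(11)−E(4): 7 → H
E(4)−R(17): -13≡13 → N
F(5)−D(3): 2 → C
V(21)−Z(25): -4≡22 → W
S(18)−E(4): 14 → O
P(15)−R(17): -2≡24 → Y
P(15)−D(3): 12 → M
N(13)−Z(25): -12≡14 → O
O(14)−E(4): 10 → K
U(20)−R(17): 3 → D
C(2)−D(3): -1≡25 → Z
W(22)−Z(25): -3≡23 → X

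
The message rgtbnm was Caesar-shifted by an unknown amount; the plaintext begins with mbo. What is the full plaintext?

mbowih

From the crib: r(17)−m(12)=5, so the shift is 5.
Subtract 5 from each ciphertext letter:
r(17): 17−5=12 → m
g(6): 6−5=1 → b
t(19): 19−5=14 → o
b(1): 1−5=-4≡22 → w
n(13): 13−5=8 → i
m(12): 12−5=7 → h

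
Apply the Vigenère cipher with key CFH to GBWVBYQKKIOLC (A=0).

Repeat the key across the message: CFHCFHCFHCFHC
G(6)+C(2): 8 → I
B(1)+F(5): 6 → G
W(22)+H(7): 29≡3 → D
V(21)+C(2): 23 → X
B(1)+F(5): 6 → G
Y(24)+H(7): 31≡5 → F
Q(16)+C(2): 18 → S
K(10)+F(5): 15 → P
K(10)+H(7): 17 → R
I(8)+C(2): 10 → K
O(14)+F(5): 19 → T
L(11)+H(7): 18 → S
C(2)+C(2): 4 → E

IGDXGFSPRKTSE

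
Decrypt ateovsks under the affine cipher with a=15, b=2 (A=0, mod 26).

mpogdiei

The inverse of 15 mod 26 is 7, since 15·7=105≡1. Apply D(y)=7·(y−2) mod 26:
a(0): 7·(0−2)=-14≡12 → m
t(19): 7·(19−2)=119≡15 → p
e(4): 7·(4−2)=14 → o
o(14): 7·(14−2)=84≡6 → g
v(21): 7·(21−2)=133≡3 → d
s(18): 7·(18−2)=112≡8 → i
k(10): 7·(10−2)=56≡4 → e
s(18): 7·(18−2)=112≡8 → i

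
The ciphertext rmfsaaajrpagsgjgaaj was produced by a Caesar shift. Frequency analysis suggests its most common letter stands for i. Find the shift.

18

The most frequent ciphertext letter is a (appears 6 times).
a is position 0; i is position 8.
Shift = -8≡18.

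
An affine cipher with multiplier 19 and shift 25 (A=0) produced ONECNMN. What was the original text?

The inverse of 19 mod 26 is 11, since 19·11=209≡1. Apply D(y)=11·(y−25) mod 26:
O(14): 11·(14−25)=-121≡9 → J
N(13): 11·(13−25)=-132≡24 → Y
E(4): 11·(4−25)=-231≡3 → D
C(2): 11·(2−25)=-253≡7 → H
N(13): 11·(13−25)=-132≡24 → Y
M(12): 11·(12−25)=-143≡13 → N
N(13): 11·(13−25)=-132≡24 → Y

JYDHYNY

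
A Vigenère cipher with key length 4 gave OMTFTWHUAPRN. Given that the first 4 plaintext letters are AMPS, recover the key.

OAEN

Subtract each crib letter from the matching ciphertext letter (mod 26):
O(14)−A(0)=14 → O
M(12)−M(12)=0 → A
T(19)−P(15)=4 → E
F(5)−S(18)=-13≡13 → N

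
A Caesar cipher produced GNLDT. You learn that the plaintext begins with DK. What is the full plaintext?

DKIAQ

From the crib: G(6)−D(3)=3, so the shift is 3.
Subtract 3 from each ciphertext letter:
G(6): 6−3=3 → D
N(13): 13−3=10 → K
L(11): 11−3=8 → I
D(3): 3−3=0 → A
T(19): 19−3=16 → Q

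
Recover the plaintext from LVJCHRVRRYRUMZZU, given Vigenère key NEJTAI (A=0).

Repeat the key across the ciphertext: NEJTAINEJTAINEJT
L(11)−N(13): -2≡24 → Y
V(21)−E(4): 17 → R
J(9)−J(9): 0 → A
C(2)−T(19): -17≡9 → J
H(7)−A(0): 7 → H
R(17)−I(8): 9 → J
V(21)−N(13): 8 → I
R(17)−E(4): 13 → N
R(17)−J(9): 8 → I
Y(24)−T(19): 5 → F
R(17)−A(0): 17 → R
U(20)−I(8): 12 → M
M(12)−N(13): -1≡25 → Z
Z(25)−E(4): 21 → V
Z(25)−J(9): 16 → Q
U(20)−T(19): 1 → B

YRAJHJINIFRMZVQB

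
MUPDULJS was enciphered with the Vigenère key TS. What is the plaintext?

TCWLBTQA

Repeat the key across the ciphertext: TSTSTSTS
M(12)−T(19): -7≡19 → T
U(20)−S(18): 2 → C
P(15)−T(19): -4≡22 → W
D(3)−S(18): -15≡11 → L
U(20)−T(19): 1 → B
L(11)−S(18): -7≡19 → T
J(9)−T(19): -10≡16 → Q
S(18)−S(18): 0 → A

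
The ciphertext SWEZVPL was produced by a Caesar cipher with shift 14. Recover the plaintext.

S(18): 18−14=4 → E
W(22): 22−14=8 → I
E(4): 4−14=-10≡16 → Q
Z(25): 25−14=11 → L
V(21): 21−14=7 → H
P(15): 15−14=1 → B
L(11): 11−14=-3≡23 → X

EIQLHBX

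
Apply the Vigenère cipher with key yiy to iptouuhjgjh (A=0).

gxrmcsfrehp

Repeat the key across the message: yiyyiyyiyyi
i(8)+y(24): 32≡6 → g
p(15)+i(8): 23 → x
t(19)+y(24): 43≡17 → r
o(14)+y(24): 38≡12 → m
u(20)+i(8): 28≡2 → c
u(20)+y(24): 44≡18 → s
h(7)+y(24): 31≡5 → f
j(9)+i(8): 17 → r
g(6)+y(24): 30≡4 → e
j(9)+y(24): 33≡7 → h
h(7)+i(8): 15 → p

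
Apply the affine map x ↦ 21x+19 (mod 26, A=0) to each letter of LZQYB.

L(11): 21·11+19=250≡16 → Q
Z(25): 21·25+19=544≡24 → Y
Q(16): 21·16+19=355≡17 → R
Y(24): 21·24+19=523≡3 → D
B(1): 21·1+19=40≡14 → O

QYRDO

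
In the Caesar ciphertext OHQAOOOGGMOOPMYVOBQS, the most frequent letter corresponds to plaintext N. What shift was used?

1

The most frequent ciphertext letter is O (appears 7 times).
O is position 14; N is position 13.
Shift = 1.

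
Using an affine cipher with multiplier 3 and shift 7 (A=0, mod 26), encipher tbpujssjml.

t(19): 3·19+7=64≡12 → m
b(1): 3·1+7=10 → k
p(15): 3·15+7=52≡0 → a
u(20): 3·20+7=67≡15 → p
j(9): 3·9+7=34≡8 → i
s(18): 3·18+7=61≡9 → j
s(18): 3·18+7=61≡9 → j
j(9): 3·9+7=34≡8 → i
m(12): 3·12+7=43≡17 → r
l(11): 3·11+7=40≡14 → o

mkapijjiro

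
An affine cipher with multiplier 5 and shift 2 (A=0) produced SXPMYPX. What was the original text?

YZNCUNZ

The inverse of 5 mod 26 is 21, since 5·21=105≡1. Apply D(y)=21·(y−2) mod 26:
S(18): 21·(18−2)=336≡24 → Y
X(23): 21·(23−2)=441≡25 → Z
P(15): 21·(15−2)=273≡13 → N
M(12): 21·(12−2)=210≡2 → C
Y(24): 21·(24−2)=462≡20 → U
P(15): 21·(15−2)=273≡13 → N
X(23): 21·(23−2)=441≡25 → Z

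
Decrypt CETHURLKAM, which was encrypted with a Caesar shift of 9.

C(2): 2−9=-7≡19 → T
E(4): 4−9=-5≡21 → V
T(19): 19−9=10 → K
H(7): 7−9=-2≡24 → Y
U(20): 20−9=11 → L
R(17): 17−9=8 → I
L(11): 11−9=2 → C
K(10): 10−9=1 → B
A(0): 0−9=-9≡17 → R
M(12): 12−9=3 → D

TVKYLICBRD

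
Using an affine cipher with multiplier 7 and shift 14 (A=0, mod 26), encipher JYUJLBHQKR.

J(9): 7·9+14=77≡25 → Z
Y(24): 7·24+14=182≡0 → A
U(20): 7·20+14=154≡24 → Y
J(9): 7·9+14=77≡25 → Z
L(11): 7·11+14=91≡13 → N
B(1): 7·1+14=21 → V
H(7): 7·7+14=63≡11 → L
Q(16): 7·16+14=126≡22 → W
K(10): 7·10+14=84≡6 → G
R(17): 7·17+14=133≡3 → D

ZAYZNVLWGD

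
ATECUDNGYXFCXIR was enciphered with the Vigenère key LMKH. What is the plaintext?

Repeat the key across the ciphertext: LMKHLMKHLMKHLMK
A(0)−L(11): -11≡15 → P
T(19)−M(12): 7 → H
E(4)−K(10): -6≡20 → U
C(2)−H(7): -5≡21 → V
U(20)−L(11): 9 → J
D(3)−M(12): -9≡17 → R
N(13)−K(10): 3 → D
G(6)−H(7): -1≡25 → Z
Y(24)−L(11): 13 → N
X(23)−M(12): 11 → L
F(5)−K(10): -5≡21 → V
C(2)−H(7): -5≡21 → V
X(23)−L(11): 12 → M
I(8)−M(12): -4≡22 → W
R(17)−K(10): 7 → H

PHUVJRDZNLVVMWH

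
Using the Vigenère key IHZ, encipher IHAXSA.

Repeat the key across the message: IHZIHZ
I(8)+I(8): 16 → Q
H(7)+H(7): 14 → O
A(0)+Z(25): 25 → Z
X(23)+I(8): 31≡5 → F
S(18)+H(7): 25 → Z
A(0)+Z(25): 25 → Z

QOZFZZ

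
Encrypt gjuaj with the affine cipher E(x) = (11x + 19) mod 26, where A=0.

hofto

g(6): 11·6+19=85≡7 → h
j(9): 11·9+19=118≡14 → o
u(20): 11·20+19=239≡5 → f
a(0): 11·0+19=19 → t
j(9): 11·9+19=118≡14 → o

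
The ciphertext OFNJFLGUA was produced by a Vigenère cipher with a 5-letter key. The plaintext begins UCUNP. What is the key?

Subtract each crib letter from the matching ciphertext letter (mod 26):
O(14)−U(20)=-6≡20 → U
F(5)−C(2)=3 → D
N(13)−U(20)=-7≡19 → T
J(9)−N(13)=-4≡22 → W
F(5)−P(15)=-10≡16 → Q

UDTWQ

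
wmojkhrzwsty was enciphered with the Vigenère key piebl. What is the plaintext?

hekizsjvvheq

Repeat the key across the ciphertext: pieblpieblpi
w(22)−p(15): 7 → h
m(12)−i(8): 4 → e
o(14)−e(4): 10 → k
j(9)−b(1): 8 → i
k(10)−l(11): -1≡25 → z
h(7)−p(15): -8≡18 → s
r(17)−i(8): 9 → j
z(25)−e(4): 21 → v
w(22)−b(1): 21 → v
s(18)−l(11): 7 → h
t(19)−p(15): 4 → e
y(24)−i(8): 16 → q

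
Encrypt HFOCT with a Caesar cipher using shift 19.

AYHVM

H(7): 7+19=26≡0 → A
F(5): 5+19=24 → Y
O(14): 14+19=33≡7 → H
C(2): 2+19=21 → V
T(19): 19+19=38≡12 → M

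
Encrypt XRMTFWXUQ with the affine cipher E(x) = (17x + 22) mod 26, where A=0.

X(23): 17·23+22=413≡23 → X
R(17): 17·17+22=311≡25 → Z
M(12): 17·12+22=226≡18 → S
T(19): 17·19+22=345≡7 → H
F(5): 17·5+22=107≡3 → D
W(22): 17·22+22=396≡6 → G
X(23): 17·23+22=413≡23 → X
U(20): 17·20+22=362≡24 → Y
Q(16): 17·16+22=294≡8 → I

XZSHDGXYI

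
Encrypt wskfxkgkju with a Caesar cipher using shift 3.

w(22): 22+3=25 → z
s(18): 18+3=21 → v
k(10): 10+3=13 → n
f(5): 5+3=8 → i
x(23): 23+3=26≡0 → a
k(10): 10+3=13 → n
g(6): 6+3=9 → j
k(10): 10+3=13 → n
j(9): 9+3=12 → m
u(20): 20+3=23 → x

zvnianjnmx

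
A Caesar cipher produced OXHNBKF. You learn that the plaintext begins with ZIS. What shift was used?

From the crib: O(14)−Z(25)=-11≡15, so the shift is 15.

15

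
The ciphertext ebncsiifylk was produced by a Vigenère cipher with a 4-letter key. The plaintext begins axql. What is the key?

Subtract each crib letter from the matching ciphertext letter (mod 26):
e(4)−a(0)=4 → e
b(1)−x(23)=-22≡4 → e
n(13)−q(16)=-3≡23 → x
c(2)−l(11)=-9≡17 → r

eexr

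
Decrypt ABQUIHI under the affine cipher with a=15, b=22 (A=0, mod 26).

CJKMGZG

The inverse of 15 mod 26 is 7, since 15·7=105≡1. Apply D(y)=7·(y−22) mod 26:
A(0): 7·(0−22)=-154≡2 → C
B(1): 7·(1−22)=-147≡9 → J
Q(16): 7·(16−22)=-42≡10 → K
U(20): 7·(20−22)=-14≡12 → M
I(8): 7·(8−22)=-98≡6 → G
H(7): 7·(7−22)=-105≡25 → Z
I(8): 7·(8−22)=-98≡6 → G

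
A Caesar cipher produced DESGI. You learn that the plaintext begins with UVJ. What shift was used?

9

From the crib: D(3)−U(20)=-17≡9, so the shift is 9.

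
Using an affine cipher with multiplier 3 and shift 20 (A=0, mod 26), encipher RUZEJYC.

TCRGVOA

R(17): 3·17+20=71≡19 → T
U(20): 3·20+20=80≡2 → C
Z(25): 3·25+20=95≡17 → R
E(4): 3·4+20=32≡6 → G
J(9): 3·9+20=47≡21 → V
Y(24): 3·24+20=92≡14 → O
C(2): 3·2+20=26≡0 → A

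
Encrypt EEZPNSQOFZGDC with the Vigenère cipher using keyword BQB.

Repeat the key across the message: BQBBQBBQBBQBB
E(4)+B(1): 5 → F
E(4)+Q(16): 20 → U
Z(25)+B(1): 26≡0 → A
P(15)+B(1): 16 → Q
N(13)+Q(16): 29≡3 → D
S(18)+B(1): 19 → T
Q(16)+B(1): 17 → R
O(14)+Q(16): 30≡4 → E
F(5)+B(1): 6 → G
Z(25)+B(1): 26≡0 → A
G(6)+Q(16): 22 → W
D(3)+B(1): 4 → E
C(2)+B(1): 3 → D

FUAQDTREGAWED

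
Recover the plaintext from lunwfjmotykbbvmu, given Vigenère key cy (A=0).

jwlydlkqraidzxkw

Repeat the key across the ciphertext: cycycycycycycycy
l(11)−c(2): 9 → j
u(20)−y(24): -4≡22 → w
n(13)−c(2): 11 → l
w(22)−y(24): -2≡24 → y
f(5)−c(2): 3 → d
j(9)−y(24): -15≡11 → l
m(12)−c(2): 10 → k
o(14)−y(24): -10≡16 → q
t(19)−c(2): 17 → r
y(24)−y(24): 0 → a
k(10)−c(2): 8 → i
b(1)−y(24): -23≡3 → d
b(1)−c(2): -1≡25 → z
v(21)−y(24): -3≡23 → x
m(12)−c(2): 10 → k
u(20)−y(24): -4≡22 → w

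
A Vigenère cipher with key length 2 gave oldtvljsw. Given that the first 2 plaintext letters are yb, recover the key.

qk

Subtract each crib letter from the matching ciphertext letter (mod 26):
o(14)−y(24)=-10≡16 → q
l(11)−b(1)=10 → k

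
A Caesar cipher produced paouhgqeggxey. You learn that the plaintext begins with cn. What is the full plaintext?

cnbhutdrttkrl

From the crib: p(15)−c(2)=13, so the shift is 13.
Subtract 13 from each ciphertext letter:
p(15): 15−13=2 → c
a(0): 0−13=-13≡13 → n
o(14): 14−13=1 → b
u(20): 20−13=7 → h
h(7): 7−13=-6≡20 → u
g(6): 6−13=-7≡19 → t
q(16): 16−13=3 → d
e(4): 4−13=-9≡17 → r
g(6): 6−13=-7≡19 → t
g(6): 6−13=-7≡19 → t
x(23): 23−13=10 → k
e(4): 4−13=-9≡17 → r
y(24): 24−13=11 → l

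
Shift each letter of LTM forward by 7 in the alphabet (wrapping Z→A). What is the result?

L(11): 11+7=18 → S
T(19): 19+7=26≡0 → A
M(12): 12+7=19 → T

SAT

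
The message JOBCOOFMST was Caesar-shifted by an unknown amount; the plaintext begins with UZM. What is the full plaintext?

From the crib: J(9)−U(20)=-11≡15, so the shift is 15.
Subtract 15 from each ciphertext letter:
J(9): 9−15=-6≡20 → U
O(14): 14−15=-1≡25 → Z
B(1): 1−15=-14≡12 → M
C(2): 2−15=-13≡13 → N
O(14): 14−15=-1≡25 → Z
O(14): 14−15=-1≡25 → Z
F(5): 5−15=-10≡16 → Q
M(12): 12−15=-3≡23 → X
S(18): 18−15=3 → D
T(19): 19−15=4 → E

UZMNZZQXDE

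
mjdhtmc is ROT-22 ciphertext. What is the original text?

qnhlxqg

m(12): 12−22=-10≡16 → q
j(9): 9−22=-13≡13 → n
d(3): 3−22=-19≡7 → h
h(7): 7−22=-15≡11 → l
t(19): 19−22=-3≡23 → x
m(12): 12−22=-10≡16 → q
c(2): 2−22=-20≡6 → g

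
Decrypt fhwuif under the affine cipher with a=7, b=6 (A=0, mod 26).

The inverse of 7 mod 26 is 15, since 7·15=105≡1. Apply D(y)=15·(y−6) mod 26:
f(5): 15·(5−6)=-15≡11 → l
h(7): 15·(7−6)=15 → p
w(22): 15·(22−6)=240≡6 → g
u(20): 15·(20−6)=210≡2 → c
i(8): 15·(8−6)=30≡4 → e
f(5): 15·(5−6)=-15≡11 → l

lpgcel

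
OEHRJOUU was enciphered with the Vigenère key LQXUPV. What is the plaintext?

DOKXUTJE

Repeat the key across the ciphertext: LQXUPVLQ
O(14)−L(11): 3 → D
E(4)−Q(16): -12≡14 → O
H(7)−X(23): -16≡10 → K
R(17)−U(20): -3≡23 → X
J(9)−P(15): -6≡20 → U
O(14)−V(21): -7≡19 → T
U(20)−L(11): 9 → J
U(20)−Q(16): 4 → E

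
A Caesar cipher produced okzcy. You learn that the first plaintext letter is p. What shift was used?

25

From the crib: o(14)−p(15)=-1≡25, so the shift is 25.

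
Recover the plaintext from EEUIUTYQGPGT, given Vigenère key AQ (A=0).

EOUSUDYAGZGD

Repeat the key across the ciphertext: AQAQAQAQAQAQ
E(4)−A(0): 4 → E
E(4)−Q(16): -12≡14 → O
U(20)−A(0): 20 → U
I(8)−Q(16): -8≡18 → S
U(20)−A(0): 20 → U
T(19)−Q(16): 3 → D
Y(24)−A(0): 24 → Y
Q(16)−Q(16): 0 → A
G(6)−A(0): 6 → G
P(15)−Q(16): -1≡25 → Z
G(6)−A(0): 6 → G
T(19)−Q(16): 3 → D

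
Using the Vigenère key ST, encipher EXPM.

WQHF

Repeat the key across the message: STST
E(4)+S(18): 22 → W
X(23)+T(19): 42≡16 → Q
P(15)+S(18): 33≡7 → H
M(12)+T(19): 31≡5 → F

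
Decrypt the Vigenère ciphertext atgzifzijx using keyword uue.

Repeat the key across the ciphertext: uueuueuueu
a(0)−u(20): -20≡6 → g
t(19)−u(20): -1≡25 → z
g(6)−e(4): 2 → c
z(25)−u(20): 5 → f
i(8)−u(20): -12≡14 → o
f(5)−e(4): 1 → b
z(25)−u(20): 5 → f
i(8)−u(20): -12≡14 → o
j(9)−e(4): 5 → f
x(23)−u(20): 3 → d

gzcfobfofd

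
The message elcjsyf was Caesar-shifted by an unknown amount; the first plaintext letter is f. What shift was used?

25

From the crib: e(4)−f(5)=-1≡25, so the shift is 25.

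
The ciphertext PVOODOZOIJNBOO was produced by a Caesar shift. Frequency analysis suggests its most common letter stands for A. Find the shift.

The most frequent ciphertext letter is O (appears 6 times).
O is position 14; A is position 0.
Shift = 14.

14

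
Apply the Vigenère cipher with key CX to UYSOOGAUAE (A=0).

Repeat the key across the message: CXCXCXCXCX
U(20)+C(2): 22 → W
Y(24)+X(23): 47≡21 → V
S(18)+C(2): 20 → U
O(14)+X(23): 37≡11 → L
O(14)+C(2): 16 → Q
G(6)+X(23): 29≡3 → D
A(0)+C(2): 2 → C
U(20)+X(23): 43≡17 → R
A(0)+C(2): 2 → C
E(4)+X(23): 27≡1 → B

WVULQDCRCB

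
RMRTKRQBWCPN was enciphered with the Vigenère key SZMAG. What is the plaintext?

ZNFTEZRPWWXO

Repeat the key across the ciphertext: SZMAGSZMAGSZ
R(17)−S(18): -1≡25 → Z
M(12)−Z(25): -13≡13 → N
R(17)−M(12): 5 → F
T(19)−A(0): 19 → T
K(10)−G(6): 4 → E
R(17)−S(18): -1≡25 → Z
Q(16)−Z(25): -9≡17 → R
B(1)−M(12): -11≡15 → P
W(22)−A(0): 22 → W
C(2)−G(6): -4≡22 → W
P(15)−S(18): -3≡23 → X
N(13)−Z(25): -12≡14 → O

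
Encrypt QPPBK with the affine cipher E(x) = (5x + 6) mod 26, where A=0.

Q(16): 5·16+6=86≡8 → I
P(15): 5·15+6=81≡3 → D
P(15): 5·15+6=81≡3 → D
B(1): 5·1+6=11 → L
K(10): 5·10+6=56≡4 → E

IDDLE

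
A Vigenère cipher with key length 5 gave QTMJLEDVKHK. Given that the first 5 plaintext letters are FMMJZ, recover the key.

LHAAM

Subtract each crib letter from the matching ciphertext letter (mod 26):
Q(16)−F(5)=11 → L
T(19)−M(12)=7 → H
M(12)−M(12)=0 → A
J(9)−J(9)=0 → A
L(11)−Z(25)=-14≡12 → M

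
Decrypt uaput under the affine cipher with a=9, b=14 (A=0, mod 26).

The inverse of 9 mod 26 is 3, since 9·3=27≡1. Apply D(y)=3·(y−14) mod 26:
u(20): 3·(20−14)=18 → s
a(0): 3·(0−14)=-42≡10 → k
p(15): 3·(15−14)=3 → d
u(20): 3·(20−14)=18 → s
t(19): 3·(19−14)=15 → p

skdsp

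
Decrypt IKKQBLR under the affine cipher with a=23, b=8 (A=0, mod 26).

The inverse of 23 mod 26 is 17, since 23·17=391≡1. Apply D(y)=17·(y−8) mod 26:
I(8): 17·(8−8)=0 → A
K(10): 17·(10−8)=34≡8 → I
K(10): 17·(10−8)=34≡8 → I
Q(16): 17·(16−8)=136≡6 → G
B(1): 17·(1−8)=-119≡11 → L
L(11): 17·(11−8)=51≡25 → Z
R(17): 17·(17−8)=153≡23 → X

AIIGLZX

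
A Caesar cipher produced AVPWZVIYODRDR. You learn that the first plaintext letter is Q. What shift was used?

10

From the crib: A(0)−Q(16)=-16≡10, so the shift is 10.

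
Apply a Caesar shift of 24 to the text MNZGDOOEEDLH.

M(12): 12+24=36≡10 → K
N(13): 13+24=37≡11 → L
Z(25): 25+24=49≡23 → X
G(6): 6+24=30≡4 → E
D(3): 3+24=27≡1 → B
O(14): 14+24=38≡12 → M
O(14): 14+24=38≡12 → M
E(4): 4+24=28≡2 → C
E(4): 4+24=28≡2 → C
D(3): 3+24=27≡1 → B
L(11): 11+24=35≡9 → J
H(7): 7+24=31≡5 → F

KLXEBMMCCBJF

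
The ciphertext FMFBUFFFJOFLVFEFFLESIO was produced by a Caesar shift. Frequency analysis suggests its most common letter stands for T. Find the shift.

12

The most frequent ciphertext letter is F (appears 9 times).
F is position 5; T is position 19.
Shift = -14≡12.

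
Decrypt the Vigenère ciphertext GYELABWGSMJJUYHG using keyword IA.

Repeat the key across the ciphertext: IAIAIAIAIAIAIAIA
G(6)−I(8): -2≡24 → Y
Y(24)−A(0): 24 → Y
E(4)−I(8): -4≡22 → W
L(11)−A(0): 11 → L
A(0)−I(8): -8≡18 → S
B(1)−A(0): 1 → B
W(22)−I(8): 14 → O
G(6)−A(0): 6 → G
S(18)−I(8): 10 → K
M(12)−A(0): 12 → M
J(9)−I(8): 1 → B
J(9)−A(0): 9 → J
U(20)−I(8): 12 → M
Y(24)−A(0): 24 → Y
H(7)−I(8): -1≡25 → Z
G(6)−A(0): 6 → G

YYWLSBOGKMBJMYZG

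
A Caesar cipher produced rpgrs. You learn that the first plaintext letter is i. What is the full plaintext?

igxij

From the crib: r(17)−i(8)=9, so the shift is 9.
Subtract 9 from each ciphertext letter:
r(17): 17−9=8 → i
p(15): 15−9=6 → g
g(6): 6−9=-3≡23 → x
r(17): 17−9=8 → i
s(18): 18−9=9 → j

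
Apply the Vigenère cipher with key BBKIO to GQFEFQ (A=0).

HRPMTR

Repeat the key across the message: BBKIOB
G(6)+B(1): 7 → H
Q(16)+B(1): 17 → R
F(5)+K(10): 15 → P
E(4)+I(8): 12 → M
F(5)+O(14): 19 → T
Q(16)+B(1): 17 → R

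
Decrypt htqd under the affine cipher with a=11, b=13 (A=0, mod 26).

The inverse of 11 mod 26 is 19, since 11·19=209≡1. Apply D(y)=19·(y−13) mod 26:
h(7): 19·(7−13)=-114≡16 → q
t(19): 19·(19−13)=114≡10 → k
q(16): 19·(16−13)=57≡5 → f
d(3): 19·(3−13)=-190≡18 → s

qkfs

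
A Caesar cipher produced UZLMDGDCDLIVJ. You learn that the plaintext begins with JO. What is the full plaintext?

From the crib: U(20)−J(9)=11, so the shift is 11.
Subtract 11 from each ciphertext letter:
U(20): 20−11=9 → J
Z(25): 25−11=14 → O
L(11): 11−11=0 → A
M(12): 12−11=1 → B
D(3): 3−11=-8≡18 → S
G(6): 6−11=-5≡21 → V
D(3): 3−11=-8≡18 → S
C(2): 2−11=-9≡17 → R
D(3): 3−11=-8≡18 → S
L(11): 11−11=0 → A
I(8): 8−11=-3≡23 → X
V(21): 21−11=10 → K
J(9): 9−11=-2≡24 → Y

JOABSVSRSAXKY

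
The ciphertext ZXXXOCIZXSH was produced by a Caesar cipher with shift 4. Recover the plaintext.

VTTTKYEVTOD

Z(25): 25−4=21 → V
X(23): 23−4=19 → T
X(23): 23−4=19 → T
X(23): 23−4=19 → T
O(14): 14−4=10 → K
C(2): 2−4=-2≡24 → Y
I(8): 8−4=4 → E
Z(25): 25−4=21 → V
X(23): 23−4=19 → T
S(18): 18−4=14 → O
H(7): 7−4=3 → D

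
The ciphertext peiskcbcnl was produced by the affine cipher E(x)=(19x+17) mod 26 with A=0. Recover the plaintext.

enflbrgrim

The inverse of 19 mod 26 is 11, since 19·11=209≡1. Apply D(y)=11·(y−17) mod 26:
p(15): 11·(15−17)=-22≡4 → e
e(4): 11·(4−17)=-143≡13 → n
i(8): 11·(8−17)=-99≡5 → f
s(18): 11·(18−17)=11 → l
k(10): 11·(10−17)=-77≡1 → b
c(2): 11·(2−17)=-165≡17 → r
b(1): 11·(1−17)=-176≡6 → g
c(2): 11·(2−17)=-165≡17 → r
n(13): 11·(13−17)=-44≡8 → i
l(11): 11·(11−17)=-66≡12 → m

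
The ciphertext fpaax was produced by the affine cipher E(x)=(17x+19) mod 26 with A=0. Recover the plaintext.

The inverse of 17 mod 26 is 23, since 17·23=391≡1. Apply D(y)=23·(y−19) mod 26:
f(5): 23·(5−19)=-322≡16 → q
p(15): 23·(15−19)=-92≡12 → m
a(0): 23·(0−19)=-437≡5 → f
a(0): 23·(0−19)=-437≡5 → f
x(23): 23·(23−19)=92≡14 → o

qmffo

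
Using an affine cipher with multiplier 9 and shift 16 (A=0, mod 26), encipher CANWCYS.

IQDGIYW

C(2): 9·2+16=34≡8 → I
A(0): 9·0+16=16 → Q
N(13): 9·13+16=133≡3 → D
W(22): 9·22+16=214≡6 → G
C(2): 9·2+16=34≡8 → I
Y(24): 9·24+16=232≡24 → Y
S(18): 9·18+16=178≡22 → W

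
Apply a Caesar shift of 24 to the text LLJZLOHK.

JJHXJMFI

L(11): 11+24=35≡9 → J
L(11): 11+24=35≡9 → J
J(9): 9+24=33≡7 → H
Z(25): 25+24=49≡23 → X
L(11): 11+24=35≡9 → J
O(14): 14+24=38≡12 → M
H(7): 7+24=31≡5 → F
K(10): 10+24=34≡8 → I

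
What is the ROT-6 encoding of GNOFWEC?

G(6): 6+6=12 → M
N(13): 13+6=19 → T
O(14): 14+6=20 → U
F(5): 5+6=11 → L
W(22): 22+6=28≡2 → C
E(4): 4+6=10 → K
C(2): 2+6=8 → I

MTULCKI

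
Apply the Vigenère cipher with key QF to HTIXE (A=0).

Repeat the key across the message: QFQFQ
H(7)+Q(16): 23 → X
T(19)+F(5): 24 → Y
I(8)+Q(16): 24 → Y
X(23)+F(5): 28≡2 → C
E(4)+Q(16): 20 → U

XYYCU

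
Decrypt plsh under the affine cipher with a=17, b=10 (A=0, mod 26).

The inverse of 17 mod 26 is 23, since 17·23=391≡1. Apply D(y)=23·(y−10) mod 26:
p(15): 23·(15−10)=115≡11 → l
l(11): 23·(11−10)=23 → x
s(18): 23·(18−10)=184≡2 → c
h(7): 23·(7−10)=-69≡9 → j

lxcj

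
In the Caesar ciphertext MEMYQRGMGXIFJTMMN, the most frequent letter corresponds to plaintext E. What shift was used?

The most frequent ciphertext letter is M (appears 5 times).
M is position 12; E is position 4.
Shift = 8.

8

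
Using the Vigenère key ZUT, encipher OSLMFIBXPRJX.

NMELZBARIQDQ

Repeat the key across the message: ZUTZUTZUTZUT
O(14)+Z(25): 39≡13 → N
S(18)+U(20): 38≡12 → M
L(11)+T(19): 30≡4 → E
M(12)+Z(25): 37≡11 → L
F(5)+U(20): 25 → Z
I(8)+T(19): 27≡1 → B
B(1)+Z(25): 26≡0 → A
X(23)+U(20): 43≡17 → R
P(15)+T(19): 34≡8 → I
R(17)+Z(25): 42≡16 → Q
J(9)+U(20): 29≡3 → D
X(23)+T(19): 42≡16 → Q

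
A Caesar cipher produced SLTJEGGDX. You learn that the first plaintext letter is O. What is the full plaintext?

OHPFACCZT

From the crib: S(18)−O(14)=4, so the shift is 4.
Subtract 4 from each ciphertext letter:
S(18): 18−4=14 → O
L(11): 11−4=7 → H
T(19): 19−4=15 → P
J(9): 9−4=5 → F
E(4): 4−4=0 → A
G(6): 6−4=2 → C
G(6): 6−4=2 → C
D(3): 3−4=-1≡25 → Z
X(23): 23−4=19 → T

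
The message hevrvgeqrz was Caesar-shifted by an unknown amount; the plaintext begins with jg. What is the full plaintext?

jgxtxigstb

From the crib: h(7)−j(9)=-2≡24, so the shift is 24.
Subtract 24 from each ciphertext letter:
h(7): 7−24=-17≡9 → j
e(4): 4−24=-20≡6 → g
v(21): 21−24=-3≡23 → x
r(17): 17−24=-7≡19 → t
v(21): 21−24=-3≡23 → x
g(6): 6−24=-18≡8 → i
e(4): 4−24=-20≡6 → g
q(16): 16−24=-8≡18 → s
r(17): 17−24=-7≡19 → t
z(25): 25−24=1 → b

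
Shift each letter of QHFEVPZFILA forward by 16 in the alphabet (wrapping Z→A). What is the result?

Q(16): 16+16=32≡6 → G
H(7): 7+16=23 → X
F(5): 5+16=21 → V
E(4): 4+16=20 → U
V(21): 21+16=37≡11 → L
P(15): 15+16=31≡5 → F
Z(25): 25+16=41≡15 → P
F(5): 5+16=21 → V
I(8): 8+16=24 → Y
L(11): 11+16=27≡1 → B
A(0): 0+16=16 → Q

GXVULFPVYBQ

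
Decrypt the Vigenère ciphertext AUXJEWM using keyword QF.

Repeat the key across the ciphertext: QFQFQFQ
A(0)−Q(16): -16≡10 → K
U(20)−F(5): 15 → P
X(23)−Q(16): 7 → H
J(9)−F(5): 4 → E
E(4)−Q(16): -12≡14 → O
W(22)−F(5): 17 → R
M(12)−Q(16): -4≡22 → W

KPHEORW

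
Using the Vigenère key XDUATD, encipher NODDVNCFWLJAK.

KRXDOQZIQLCDH

Repeat the key across the message: XDUATDXDUATDX
N(13)+X(23): 36≡10 → K
O(14)+D(3): 17 → R
D(3)+U(20): 23 → X
D(3)+A(0): 3 → D
V(21)+T(19): 40≡14 → O
N(13)+D(3): 16 → Q
C(2)+X(23): 25 → Z
F(5)+D(3): 8 → I
W(22)+U(20): 42≡16 → Q
L(11)+A(0): 11 → L
J(9)+T(19): 28≡2 → C
A(0)+D(3): 3 → D
K(10)+X(23): 33≡7 → H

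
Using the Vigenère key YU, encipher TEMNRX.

Repeat the key across the message: YUYUYU
T(19)+Y(24): 43≡17 → R
E(4)+U(20): 24 → Y
M(12)+Y(24): 36≡10 → K
N(13)+U(20): 33≡7 → H
R(17)+Y(24): 41≡15 → P
X(23)+U(20): 43≡17 → R

RYKHPR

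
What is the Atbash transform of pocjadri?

p(15) → k(10)
o(14) → l(11)
c(2) → x(23)
j(9) → q(16)
a(0) → z(25)
d(3) → w(22)
r(17) → i(8)
i(8) → r(17)

klxqzwir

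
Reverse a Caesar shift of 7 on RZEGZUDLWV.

KSXZSNWEPO

R(17): 17−7=10 → K
Z(25): 25−7=18 → S
E(4): 4−7=-3≡23 → X
G(6): 6−7=-1≡25 → Z
Z(25): 25−7=18 → S
U(20): 20−7=13 → N
D(3): 3−7=-4≡22 → W
L(11): 11−7=4 → E
W(22): 22−7=15 → P
V(21): 21−7=14 → O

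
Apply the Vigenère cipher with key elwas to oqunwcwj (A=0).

Repeat the key across the message: elwaselw
o(14)+e(4): 18 → s
q(16)+l(11): 27≡1 → b
u(20)+w(22): 42≡16 → q
n(13)+a(0): 13 → n
w(22)+s(18): 40≡14 → o
c(2)+e(4): 6 → g
w(22)+l(11): 33≡7 → h
j(9)+w(22): 31≡5 → f

sbqnoghf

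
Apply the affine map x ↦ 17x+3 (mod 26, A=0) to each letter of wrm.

ngz

w(22): 17·22+3=377≡13 → n
r(17): 17·17+3=292≡6 → g
m(12): 17·12+3=207≡25 → z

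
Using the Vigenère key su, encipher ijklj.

adcfb

Repeat the key across the message: susus
i(8)+s(18): 26≡0 → a
j(9)+u(20): 29≡3 → d
k(10)+s(18): 28≡2 → c
l(11)+u(20): 31≡5 → f
j(9)+s(18): 27≡1 → b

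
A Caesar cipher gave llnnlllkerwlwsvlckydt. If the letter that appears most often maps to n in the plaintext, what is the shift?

24

The most frequent ciphertext letter is l (appears 7 times).
l is position 11; n is position 13.
Shift = -2≡24.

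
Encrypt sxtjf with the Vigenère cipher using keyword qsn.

Repeat the key across the message: qsnqs
s(18)+q(16): 34≡8 → i
x(23)+s(18): 41≡15 → p
t(19)+n(13): 32≡6 → g
j(9)+q(16): 25 → z
f(5)+s(18): 23 → x

ipgzx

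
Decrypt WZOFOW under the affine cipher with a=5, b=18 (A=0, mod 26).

GRUNUG

The inverse of 5 mod 26 is 21, since 5·21=105≡1. Apply D(y)=21·(y−18) mod 26:
W(22): 21·(22−18)=84≡6 → G
Z(25): 21·(25−18)=147≡17 → R
O(14): 21·(14−18)=-84≡20 → U
F(5): 21·(5−18)=-273≡13 → N
O(14): 21·(14−18)=-84≡20 → U
W(22): 21·(22−18)=84≡6 → G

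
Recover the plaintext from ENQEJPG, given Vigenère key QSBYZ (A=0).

Repeat the key across the ciphertext: QSBYZQS
E(4)−Q(16): -12≡14 → O
N(13)−S(18): -5≡21 → V
Q(16)−B(1): 15 → P
E(4)−Y(24): -20≡6 → G
J(9)−Z(25): -16≡10 → K
P(15)−Q(16): -1≡25 → Z
G(6)−S(18): -12≡14 → O

OVPGKZO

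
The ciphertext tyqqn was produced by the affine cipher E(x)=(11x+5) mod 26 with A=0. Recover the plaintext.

The inverse of 11 mod 26 is 19, since 11·19=209≡1. Apply D(y)=19·(y−5) mod 26:
t(19): 19·(19−5)=266≡6 → g
y(24): 19·(24−5)=361≡23 → x
q(16): 19·(16−5)=209≡1 → b
q(16): 19·(16−5)=209≡1 → b
n(13): 19·(13−5)=152≡22 → w

gxbbw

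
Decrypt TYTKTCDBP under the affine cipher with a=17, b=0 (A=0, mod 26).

VGVWVURXH

The inverse of 17 mod 26 is 23, since 17·23=391≡1. Apply D(y)=23·(y−0) mod 26:
T(19): 23·(19−0)=437≡21 → V
Y(24): 23·(24−0)=552≡6 → G
T(19): 23·(19−0)=437≡21 → V
K(10): 23·(10−0)=230≡22 → W
T(19): 23·(19−0)=437≡21 → V
C(2): 23·(2−0)=46≡20 → U
D(3): 23·(3−0)=69≡17 → R
B(1): 23·(1−0)=23 → X
P(15): 23·(15−0)=345≡7 → H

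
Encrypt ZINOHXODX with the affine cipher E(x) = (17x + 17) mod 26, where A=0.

AXEVGSVQS

Z(25): 17·25+17=442≡0 → A
I(8): 17·8+17=153≡23 → X
N(13): 17·13+17=238≡4 → E
O(14): 17·14+17=255≡21 → V
H(7): 17·7+17=136≡6 → G
X(23): 17·23+17=408≡18 → S
O(14): 17·14+17=255≡21 → V
D(3): 17·3+17=68≡16 → Q
X(23): 17·23+17=408≡18 → S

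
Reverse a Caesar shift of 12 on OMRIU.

CAFWI

O(14): 14−12=2 → C
M(12): 12−12=0 → A
R(17): 17−12=5 → F
I(8): 8−12=-4≡22 → W
U(20): 20−12=8 → I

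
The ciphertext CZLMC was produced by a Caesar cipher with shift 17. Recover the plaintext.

C(2): 2−17=-15≡11 → L
Z(25): 25−17=8 → I
L(11): 11−17=-6≡20 → U
M(12): 12−17=-5≡21 → V
C(2): 2−17=-15≡11 → L

LIUVL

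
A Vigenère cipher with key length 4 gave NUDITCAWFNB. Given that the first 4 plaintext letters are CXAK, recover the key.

Subtract each crib letter from the matching ciphertext letter (mod 26):
N(13)−C(2)=11 → L
U(20)−X(23)=-3≡23 → X
D(3)−A(0)=3 → D
I(8)−K(10)=-2≡24 → Y

LXDY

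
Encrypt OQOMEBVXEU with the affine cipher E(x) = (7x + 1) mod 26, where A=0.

VJVHDISGDL

O(14): 7·14+1=99≡21 → V
Q(16): 7·16+1=113≡9 → J
O(14): 7·14+1=99≡21 → V
M(12): 7·12+1=85≡7 → H
E(4): 7·4+1=29≡3 → D
B(1): 7·1+1=8 → I
V(21): 7·21+1=148≡18 → S
X(23): 7·23+1=162≡6 → G
E(4): 7·4+1=29≡3 → D
U(20): 7·20+1=141≡11 → L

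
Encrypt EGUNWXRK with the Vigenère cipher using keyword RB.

VHLONYIL

Repeat the key across the message: RBRBRBRB
E(4)+R(17): 21 → V
G(6)+B(1): 7 → H
U(20)+R(17): 37≡11 → L
N(13)+B(1): 14 → O
W(22)+R(17): 39≡13 → N
X(23)+B(1): 24 → Y
R(17)+R(17): 34≡8 → I
K(10)+B(1): 11 → L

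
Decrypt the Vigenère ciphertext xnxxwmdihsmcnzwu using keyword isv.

Repeat the key across the ciphertext: isvisvisvisvisvi
x(23)−i(8): 15 → p
n(13)−s(18): -5≡21 → v
x(23)−v(21): 2 → c
x(23)−i(8): 15 → p
w(22)−s(18): 4 → e
m(12)−v(21): -9≡17 → r
d(3)−i(8): -5≡21 → v
i(8)−s(18): -10≡16 → q
h(7)−v(21): -14≡12 → m
s(18)−i(8): 10 → k
m(12)−s(18): -6≡20 → u
c(2)−v(21): -19≡7 → h
n(13)−i(8): 5 → f
z(25)−s(18): 7 → h
w(22)−v(21): 1 → b
u(20)−i(8): 12 → m

pvcpervqmkuhfhbm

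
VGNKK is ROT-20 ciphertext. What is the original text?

V(21): 21−20=1 → B
G(6): 6−20=-14≡12 → M
N(13): 13−20=-7≡19 → T
K(10): 10−20=-10≡16 → Q
K(10): 10−20=-10≡16 → Q

BMTQQ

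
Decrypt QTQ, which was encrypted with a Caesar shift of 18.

Q(16): 16−18=-2≡24 → Y
T(19): 19−18=1 → B
Q(16): 16−18=-2≡24 → Y

YBY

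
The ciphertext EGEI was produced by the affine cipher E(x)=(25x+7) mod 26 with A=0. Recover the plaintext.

DBDZ

The inverse of 25 mod 26 is 25, since 25·25=625≡1. Apply D(y)=25·(y−7) mod 26:
E(4): 25·(4−7)=-75≡3 → D
G(6): 25·(6−7)=-25≡1 → B
E(4): 25·(4−7)=-75≡3 → D
I(8): 25·(8−7)=25 → Z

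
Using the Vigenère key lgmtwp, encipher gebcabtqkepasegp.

rknvwqewwxlpdksi

Repeat the key across the message: lgmtwplgmtwplgmt
g(6)+l(11): 17 → r
e(4)+g(6): 10 → k
b(1)+m(12): 13 → n
c(2)+t(19): 21 → v
a(0)+w(22): 22 → w
b(1)+p(15): 16 → q
t(19)+l(11): 30≡4 → e
q(16)+g(6): 22 → w
k(10)+m(12): 22 → w
e(4)+t(19): 23 → x
p(15)+w(22): 37≡11 → l
a(0)+p(15): 15 → p
s(18)+l(11): 29≡3 → d
e(4)+g(6): 10 → k
g(6)+m(12): 18 → s
p(15)+t(19): 34≡8 → i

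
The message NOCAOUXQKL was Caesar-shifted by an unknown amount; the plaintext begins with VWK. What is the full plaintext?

From the crib: N(13)−V(21)=-8≡18, so the shift is 18.
Subtract 18 from each ciphertext letter:
N(13): 13−18=-5≡21 → V
O(14): 14−18=-4≡22 → W
C(2): 2−18=-16≡10 → K
A(0): 0−18=-18≡8 → I
O(14): 14−18=-4≡22 → W
U(20): 20−18=2 → C
X(23): 23−18=5 → F
Q(16): 16−18=-2≡24 → Y
K(10): 10−18=-8≡18 → S
L(11): 11−18=-7≡19 → T

VWKIWCFYST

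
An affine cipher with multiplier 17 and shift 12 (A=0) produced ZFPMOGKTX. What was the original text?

NVRAUSGFT

The inverse of 17 mod 26 is 23, since 17·23=391≡1. Apply D(y)=23·(y−12) mod 26:
Z(25): 23·(25−12)=299≡13 → N
F(5): 23·(5−12)=-161≡21 → V
P(15): 23·(15−12)=69≡17 → R
M(12): 23·(12−12)=0 → A
O(14): 23·(14−12)=46≡20 → U
G(6): 23·(6−12)=-138≡18 → S
K(10): 23·(10−12)=-46≡6 → G
T(19): 23·(19−12)=161≡5 → F
X(23): 23·(23−12)=253≡19 → T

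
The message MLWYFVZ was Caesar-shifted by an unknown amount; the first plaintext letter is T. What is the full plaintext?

From the crib: M(12)−T(19)=-7≡19, so the shift is 19.
Subtract 19 from each ciphertext letter:
M(12): 12−19=-7≡19 → T
L(11): 11−19=-8≡18 → S
W(22): 22−19=3 → D
Y(24): 24−19=5 → F
F(5): 5−19=-14≡12 → M
V(21): 21−19=2 → C
Z(25): 25−19=6 → G

TSDFMCG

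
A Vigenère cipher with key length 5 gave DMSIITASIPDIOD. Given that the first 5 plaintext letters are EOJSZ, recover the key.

Subtract each crib letter from the matching ciphertext letter (mod 26):
D(3)−E(4)=-1≡25 → Z
M(12)−O(14)=-2≡24 → Y
S(18)−J(9)=9 → J
I(8)−S(18)=-10≡16 → Q
I(8)−Z(25)=-17≡9 → J

ZYJQJ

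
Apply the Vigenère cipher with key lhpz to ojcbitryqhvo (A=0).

zqratagxbokn

Repeat the key across the message: lhpzlhpzlhpz
o(14)+l(11): 25 → z
j(9)+h(7): 16 → q
c(2)+p(15): 17 → r
b(1)+z(25): 26≡0 → a
i(8)+l(11): 19 → t
t(19)+h(7): 26≡0 → a
r(17)+p(15): 32≡6 → g
y(24)+z(25): 49≡23 → x
q(16)+l(11): 27≡1 → b
h(7)+h(7): 14 → o
v(21)+p(15): 36≡10 → k
o(14)+z(25): 39≡13 → n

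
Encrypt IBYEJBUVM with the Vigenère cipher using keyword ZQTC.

HRRGIRNXL

Repeat the key across the message: ZQTCZQTCZ
I(8)+Z(25): 33≡7 → H
B(1)+Q(16): 17 → R
Y(24)+T(19): 43≡17 → R
E(4)+C(2): 6 → G
J(9)+Z(25): 34≡8 → I
B(1)+Q(16): 17 → R
U(20)+T(19): 39≡13 → N
V(21)+C(2): 23 → X
M(12)+Z(25): 37≡11 → L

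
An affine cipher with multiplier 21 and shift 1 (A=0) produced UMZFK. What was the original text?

RDQUT

The inverse of 21 mod 26 is 5, since 21·5=105≡1. Apply D(y)=5·(y−1) mod 26:
U(20): 5·(20−1)=95≡17 → R
M(12): 5·(12−1)=55≡3 → D
Z(25): 5·(25−1)=120≡16 → Q
F(5): 5·(5−1)=20 → U
K(10): 5·(10−1)=45≡19 → T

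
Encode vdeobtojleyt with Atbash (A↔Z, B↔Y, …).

ewvlyglqovbg

v(21) → e(4)
d(3) → w(22)
e(4) → v(21)
o(14) → l(11)
b(1) → y(24)
t(19) → g(6)
o(14) → l(11)
j(9) → q(16)
l(11) → o(14)
e(4) → v(21)
y(24) → b(1)
t(19) → g(6)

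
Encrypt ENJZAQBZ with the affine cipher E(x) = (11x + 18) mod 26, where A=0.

E(4): 11·4+18=62≡10 → K
N(13): 11·13+18=161≡5 → F
J(9): 11·9+18=117≡13 → N
Z(25): 11·25+18=293≡7 → H
A(0): 11·0+18=18 → S
Q(16): 11·16+18=194≡12 → M
B(1): 11·1+18=29≡3 → D
Z(25): 11·25+18=293≡7 → H

KFNHSMDH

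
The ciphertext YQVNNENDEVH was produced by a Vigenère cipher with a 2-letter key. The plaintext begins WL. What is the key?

Subtract each crib letter from the matching ciphertext letter (mod 26):
Y(24)−W(22)=2 → C
Q(16)−L(11)=5 → F

CF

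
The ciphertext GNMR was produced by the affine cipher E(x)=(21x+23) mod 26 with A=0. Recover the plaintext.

The inverse of 21 mod 26 is 5, since 21·5=105≡1. Apply D(y)=5·(y−23) mod 26:
G(6): 5·(6−23)=-85≡19 → T
N(13): 5·(13−23)=-50≡2 → C
M(12): 5·(12−23)=-55≡23 → X
R(17): 5·(17−23)=-30≡22 → W

TCXW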